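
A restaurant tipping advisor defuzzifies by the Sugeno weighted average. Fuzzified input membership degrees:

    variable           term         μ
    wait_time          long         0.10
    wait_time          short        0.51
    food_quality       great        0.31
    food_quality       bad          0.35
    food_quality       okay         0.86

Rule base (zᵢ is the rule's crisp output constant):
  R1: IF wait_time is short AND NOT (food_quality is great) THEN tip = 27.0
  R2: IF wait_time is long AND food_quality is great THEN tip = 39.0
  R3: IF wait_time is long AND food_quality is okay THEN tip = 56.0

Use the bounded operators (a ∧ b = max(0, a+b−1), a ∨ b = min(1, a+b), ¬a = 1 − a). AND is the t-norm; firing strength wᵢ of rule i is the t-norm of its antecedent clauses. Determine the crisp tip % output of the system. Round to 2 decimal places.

27.00

R1 (z=27.0): short=0.51, ¬great=1−0.31=0.69; AND[max(0, a+b−1)] → w = 0.20
R2 (z=39.0): long=0.10, great=0.31; AND[max(0, a+b−1)] → w = 0.00
R3 (z=56.0): long=0.10, okay=0.86; AND[max(0, a+b−1)] → w = 0.00
Weighted average = (0.20·27.0 + 0.00·39.0 + 0.00·56.0) / (0.20 + 0.00 + 0.00)
  = 5.4000 / 0.2000 = 27.00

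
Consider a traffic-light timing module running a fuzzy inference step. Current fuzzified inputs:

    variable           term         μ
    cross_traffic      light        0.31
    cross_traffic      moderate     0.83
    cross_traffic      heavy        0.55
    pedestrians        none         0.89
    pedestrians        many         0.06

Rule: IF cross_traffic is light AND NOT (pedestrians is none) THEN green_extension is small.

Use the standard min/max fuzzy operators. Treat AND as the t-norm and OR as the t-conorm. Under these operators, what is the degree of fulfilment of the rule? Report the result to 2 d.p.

firing strength: light=0.31, ¬none=1−0.89=0.11; AND[min(a, b)] → w = 0.11

0.11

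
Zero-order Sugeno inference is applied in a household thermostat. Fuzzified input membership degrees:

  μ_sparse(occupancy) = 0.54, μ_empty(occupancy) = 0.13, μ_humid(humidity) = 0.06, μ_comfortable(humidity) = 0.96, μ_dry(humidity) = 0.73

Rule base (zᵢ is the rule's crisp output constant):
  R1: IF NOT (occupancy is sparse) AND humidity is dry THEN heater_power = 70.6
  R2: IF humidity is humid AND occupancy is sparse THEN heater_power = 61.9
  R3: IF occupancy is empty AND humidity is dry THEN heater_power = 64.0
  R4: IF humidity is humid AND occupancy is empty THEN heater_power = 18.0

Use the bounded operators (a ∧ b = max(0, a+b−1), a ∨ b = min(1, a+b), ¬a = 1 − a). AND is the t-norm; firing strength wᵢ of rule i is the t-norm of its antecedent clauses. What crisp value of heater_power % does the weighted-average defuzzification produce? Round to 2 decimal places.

R1 (z=70.6): ¬sparse=1−0.54=0.46, dry=0.73; AND[max(0, a+b−1)] → w = 0.19
R2 (z=61.9): humid=0.06, sparse=0.54; AND[max(0, a+b−1)] → w = 0.00
R3 (z=64.0): empty=0.13, dry=0.73; AND[max(0, a+b−1)] → w = 0.00
R4 (z=18.0): humid=0.06, empty=0.13; AND[max(0, a+b−1)] → w = 0.00
Weighted average = (0.19·70.6 + 0.00·61.9 + 0.00·64.0 + 0.00·18.0) / (0.19 + 0.00 + 0.00 + 0.00)
  = 13.4140 / 0.1900 = 70.60

70.60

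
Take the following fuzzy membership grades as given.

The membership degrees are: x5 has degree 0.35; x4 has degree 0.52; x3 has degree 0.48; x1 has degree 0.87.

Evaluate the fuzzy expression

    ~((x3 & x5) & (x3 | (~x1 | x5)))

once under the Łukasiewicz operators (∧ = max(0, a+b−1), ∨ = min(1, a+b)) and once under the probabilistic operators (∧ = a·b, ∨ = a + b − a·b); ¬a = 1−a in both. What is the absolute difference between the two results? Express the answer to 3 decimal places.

Under Łukasiewicz:
  x3 & x5 = max(0, a+b−1) on (0.48, 0.35) = 0.00
  ~x1 = 1 − 0.87 = 0.13
  ~x1 | x5 = min(1, a+b) on (0.13, 0.35) = 0.48
  x3 | (~x1 | x5) = min(1, a+b) on (0.48, 0.48) = 0.96
  (x3 & x5) & (x3 | (~x1 | x5)) = max(0, a+b−1) on (0.00, 0.96) = 0.00
  ~((x3 & x5) & (x3 | (~x1 | x5))) = 1 − 0.00 = 1.00
  → value = 1.0000
Under probabilistic:
  x3 & x5 = a·b on (0.4800, 0.3500) = 0.1680
  ~x1 = 1 − 0.8700 = 0.1300
  ~x1 | x5 = a + b − a·b on (0.1300, 0.3500) = 0.4345
  x3 | (~x1 | x5) = a + b − a·b on (0.4800, 0.4345) = 0.7059
  (x3 & x5) & (x3 | (~x1 | x5)) = a·b on (0.1680, 0.7059) = 0.1186
  ~((x3 & x5) & (x3 | (~x1 | x5))) = 1 − 0.1186 = 0.8814
  → value = 0.8814
|1.0000 − 0.8814| = 0.119

0.119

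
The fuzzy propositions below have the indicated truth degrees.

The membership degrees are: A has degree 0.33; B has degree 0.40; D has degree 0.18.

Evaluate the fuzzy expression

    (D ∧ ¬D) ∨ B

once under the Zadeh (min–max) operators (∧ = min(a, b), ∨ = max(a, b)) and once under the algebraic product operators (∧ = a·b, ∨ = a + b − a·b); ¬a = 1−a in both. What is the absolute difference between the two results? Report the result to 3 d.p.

Under Zadeh (min–max):
  ¬D = 1 − 0.18 = 0.82
  D ∧ ¬D = min(a, b) on (0.18, 0.82) = 0.18
  (D ∧ ¬D) ∨ B = max(a, b) on (0.18, 0.40) = 0.40
  → value = 0.4000
Under algebraic product:
  ¬D = 1 − 0.1800 = 0.8200
  D ∧ ¬D = a·b on (0.1800, 0.8200) = 0.1476
  (D ∧ ¬D) ∨ B = a + b − a·b on (0.1476, 0.4000) = 0.4886
  → value = 0.4886
|0.4000 − 0.4886| = 0.089

0.089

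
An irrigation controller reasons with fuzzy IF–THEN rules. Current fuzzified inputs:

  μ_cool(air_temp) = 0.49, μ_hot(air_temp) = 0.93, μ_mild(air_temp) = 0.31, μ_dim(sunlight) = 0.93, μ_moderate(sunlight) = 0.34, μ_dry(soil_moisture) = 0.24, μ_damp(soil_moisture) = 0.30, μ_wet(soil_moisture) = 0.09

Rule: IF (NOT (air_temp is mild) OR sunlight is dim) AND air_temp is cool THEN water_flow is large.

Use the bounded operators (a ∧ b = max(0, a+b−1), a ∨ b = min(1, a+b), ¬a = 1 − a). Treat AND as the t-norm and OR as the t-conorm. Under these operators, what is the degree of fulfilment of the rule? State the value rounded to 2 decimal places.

firing strength: (¬mild=1−0.31=0.69 OR dim=0.93) = 1.00; AND[max(0, a+b−1)] with cool=0.49 → w = 0.49

0.49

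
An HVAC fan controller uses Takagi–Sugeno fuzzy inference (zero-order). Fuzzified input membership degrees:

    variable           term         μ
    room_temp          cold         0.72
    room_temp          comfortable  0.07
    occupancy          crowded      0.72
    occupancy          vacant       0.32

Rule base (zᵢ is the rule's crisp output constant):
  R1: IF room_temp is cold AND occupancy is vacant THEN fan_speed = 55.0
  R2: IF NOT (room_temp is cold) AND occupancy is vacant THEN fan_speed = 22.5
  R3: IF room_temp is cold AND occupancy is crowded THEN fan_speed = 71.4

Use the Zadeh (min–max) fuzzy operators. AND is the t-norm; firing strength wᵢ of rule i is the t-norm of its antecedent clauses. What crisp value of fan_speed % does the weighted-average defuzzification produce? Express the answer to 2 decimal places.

R1 (z=55.0): cold=0.72, vacant=0.32; AND[min(a, b)] → w = 0.32
R2 (z=22.5): ¬cold=1−0.72=0.28, vacant=0.32; AND[min(a, b)] → w = 0.28
R3 (z=71.4): cold=0.72, crowded=0.72; AND[min(a, b)] → w = 0.72
Weighted average = (0.32·55.0 + 0.28·22.5 + 0.72·71.4) / (0.32 + 0.28 + 0.72)
  = 75.3080 / 1.3200 = 57.05

57.05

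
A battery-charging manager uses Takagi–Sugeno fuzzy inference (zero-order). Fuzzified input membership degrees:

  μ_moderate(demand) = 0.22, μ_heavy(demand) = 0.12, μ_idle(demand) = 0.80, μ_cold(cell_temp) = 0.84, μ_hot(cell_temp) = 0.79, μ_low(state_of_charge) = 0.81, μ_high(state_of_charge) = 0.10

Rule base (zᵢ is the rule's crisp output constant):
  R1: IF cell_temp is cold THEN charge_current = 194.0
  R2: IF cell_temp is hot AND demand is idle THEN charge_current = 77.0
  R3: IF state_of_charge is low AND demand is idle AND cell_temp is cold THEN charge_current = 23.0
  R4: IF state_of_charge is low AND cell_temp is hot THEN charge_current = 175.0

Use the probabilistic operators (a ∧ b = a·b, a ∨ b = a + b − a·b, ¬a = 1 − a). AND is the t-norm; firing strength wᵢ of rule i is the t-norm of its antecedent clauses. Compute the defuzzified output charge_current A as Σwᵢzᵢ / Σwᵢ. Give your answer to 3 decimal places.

126.543

R1 (z=194.0): cold=0.84 → w = 0.8400
R2 (z=77.0): hot=0.79, idle=0.80; AND[a·b] → w = 0.6320
R3 (z=23.0): low=0.81, idle=0.80, cold=0.84; AND[a·b] → w = 0.5443
R4 (z=175.0): low=0.81, hot=0.79; AND[a·b] → w = 0.6399
Weighted average = (0.8400·194.0 + 0.6320·77.0 + 0.5443·23.0 + 0.6399·175.0) / (0.8400 + 0.6320 + 0.5443 + 0.6399)
  = 336.1259 / 2.6562 = 126.543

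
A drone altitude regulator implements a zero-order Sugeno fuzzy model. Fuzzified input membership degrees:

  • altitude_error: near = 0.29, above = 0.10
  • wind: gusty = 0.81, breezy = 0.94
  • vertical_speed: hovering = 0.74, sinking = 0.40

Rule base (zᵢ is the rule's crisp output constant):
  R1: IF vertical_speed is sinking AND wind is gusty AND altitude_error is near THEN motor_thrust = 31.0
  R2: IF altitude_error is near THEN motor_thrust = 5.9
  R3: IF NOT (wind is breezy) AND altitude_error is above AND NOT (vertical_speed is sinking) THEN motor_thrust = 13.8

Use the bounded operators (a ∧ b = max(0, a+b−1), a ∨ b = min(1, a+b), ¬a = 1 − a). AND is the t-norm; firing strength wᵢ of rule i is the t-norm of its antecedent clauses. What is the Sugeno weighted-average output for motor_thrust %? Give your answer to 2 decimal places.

R1 (z=31.0): sinking=0.40, gusty=0.81, near=0.29; AND[max(0, a+b−1)] → w = 0.00
R2 (z=5.9): near=0.29 → w = 0.29
R3 (z=13.8): ¬breezy=1−0.94=0.06, above=0.10, ¬sinking=1−0.40=0.60; AND[max(0, a+b−1)] → w = 0.00
Weighted average = (0.00·31.0 + 0.29·5.9 + 0.00·13.8) / (0.00 + 0.29 + 0.00)
  = 1.7110 / 0.2900 = 5.90

5.90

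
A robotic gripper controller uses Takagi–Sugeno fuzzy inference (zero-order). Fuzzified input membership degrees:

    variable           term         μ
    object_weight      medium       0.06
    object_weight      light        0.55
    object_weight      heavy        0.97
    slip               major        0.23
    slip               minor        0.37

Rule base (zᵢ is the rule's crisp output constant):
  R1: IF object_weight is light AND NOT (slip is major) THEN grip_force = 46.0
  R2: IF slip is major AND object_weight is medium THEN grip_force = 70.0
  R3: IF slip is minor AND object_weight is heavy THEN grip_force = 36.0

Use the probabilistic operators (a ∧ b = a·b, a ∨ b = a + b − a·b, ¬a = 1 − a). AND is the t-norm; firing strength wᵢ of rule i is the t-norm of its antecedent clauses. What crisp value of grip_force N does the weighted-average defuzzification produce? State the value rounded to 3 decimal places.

41.908

R1 (z=46.0): light=0.55, ¬major=1−0.23=0.77; AND[a·b] → w = 0.4235
R2 (z=70.0): major=0.23, medium=0.06; AND[a·b] → w = 0.0138
R3 (z=36.0): minor=0.37, heavy=0.97; AND[a·b] → w = 0.3589
Weighted average = (0.4235·46.0 + 0.0138·70.0 + 0.3589·36.0) / (0.4235 + 0.0138 + 0.3589)
  = 33.3674 / 0.7962 = 41.908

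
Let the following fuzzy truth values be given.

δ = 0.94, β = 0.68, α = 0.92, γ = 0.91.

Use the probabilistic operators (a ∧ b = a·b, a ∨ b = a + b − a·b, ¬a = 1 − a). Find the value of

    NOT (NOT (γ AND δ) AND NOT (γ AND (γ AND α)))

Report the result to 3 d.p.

γ AND δ = a·b on (0.9100, 0.9400) = 0.8554
NOT (γ AND δ) = 1 − 0.8554 = 0.1446
γ AND α = a·b on (0.9100, 0.9200) = 0.8372
γ AND (γ AND α) = a·b on (0.9100, 0.8372) = 0.7619
NOT (γ AND (γ AND α)) = 1 − 0.7619 = 0.2381
NOT (γ AND δ) AND NOT (γ AND (γ AND α)) = a·b on (0.1446, 0.2381) = 0.0344
NOT (NOT (γ AND δ) AND NOT (γ AND (γ AND α))) = 1 − 0.0344 = 0.9656

0.966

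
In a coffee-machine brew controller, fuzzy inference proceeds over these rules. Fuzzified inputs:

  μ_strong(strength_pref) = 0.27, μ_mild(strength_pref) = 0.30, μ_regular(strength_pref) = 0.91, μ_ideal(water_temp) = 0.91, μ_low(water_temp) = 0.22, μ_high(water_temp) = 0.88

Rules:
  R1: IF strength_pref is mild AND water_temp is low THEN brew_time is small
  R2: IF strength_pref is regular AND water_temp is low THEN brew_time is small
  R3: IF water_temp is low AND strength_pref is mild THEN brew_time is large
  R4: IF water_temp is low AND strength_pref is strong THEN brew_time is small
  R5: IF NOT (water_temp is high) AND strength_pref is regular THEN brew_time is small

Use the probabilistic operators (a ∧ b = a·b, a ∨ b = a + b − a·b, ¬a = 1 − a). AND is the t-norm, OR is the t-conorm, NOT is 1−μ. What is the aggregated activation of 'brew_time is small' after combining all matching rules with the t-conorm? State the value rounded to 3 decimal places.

0.374

R1: mild=0.30, low=0.22; AND[a·b] → w = 0.0660
R2: regular=0.91, low=0.22; AND[a·b] → w = 0.2002
R3: low=0.22, mild=0.30; AND[a·b] → w = 0.0660
R4: low=0.22, strong=0.27; AND[a·b] → w = 0.0594
R5: ¬high=1−0.88=0.12, regular=0.91; AND[a·b] → w = 0.1092
Rules with consequent 'small': {R1, R2, R4, R5} → strengths 0.0660, 0.2002, 0.0594, 0.1092
Aggregate via t-conorm [a + b − a·b]: 0.3741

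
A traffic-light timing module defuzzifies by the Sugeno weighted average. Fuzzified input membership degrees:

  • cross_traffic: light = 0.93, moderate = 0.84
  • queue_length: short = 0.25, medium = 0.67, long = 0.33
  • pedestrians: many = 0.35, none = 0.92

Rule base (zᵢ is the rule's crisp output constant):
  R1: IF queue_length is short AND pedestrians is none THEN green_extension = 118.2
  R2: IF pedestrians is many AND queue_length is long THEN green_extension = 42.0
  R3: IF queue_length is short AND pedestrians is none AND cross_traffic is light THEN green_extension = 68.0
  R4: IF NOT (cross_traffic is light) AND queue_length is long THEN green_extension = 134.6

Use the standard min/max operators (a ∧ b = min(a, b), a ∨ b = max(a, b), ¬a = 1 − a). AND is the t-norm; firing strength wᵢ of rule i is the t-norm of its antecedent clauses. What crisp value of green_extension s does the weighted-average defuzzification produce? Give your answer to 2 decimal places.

77.59

R1 (z=118.2): short=0.25, none=0.92; AND[min(a, b)] → w = 0.25
R2 (z=42.0): many=0.35, long=0.33; AND[min(a, b)] → w = 0.33
R3 (z=68.0): short=0.25, none=0.92, light=0.93; AND[min(a, b)] → w = 0.25
R4 (z=134.6): ¬light=1−0.93=0.07, long=0.33; AND[min(a, b)] → w = 0.07
Weighted average = (0.25·118.2 + 0.33·42.0 + 0.25·68.0 + 0.07·134.6) / (0.25 + 0.33 + 0.25 + 0.07)
  = 69.8320 / 0.9000 = 77.59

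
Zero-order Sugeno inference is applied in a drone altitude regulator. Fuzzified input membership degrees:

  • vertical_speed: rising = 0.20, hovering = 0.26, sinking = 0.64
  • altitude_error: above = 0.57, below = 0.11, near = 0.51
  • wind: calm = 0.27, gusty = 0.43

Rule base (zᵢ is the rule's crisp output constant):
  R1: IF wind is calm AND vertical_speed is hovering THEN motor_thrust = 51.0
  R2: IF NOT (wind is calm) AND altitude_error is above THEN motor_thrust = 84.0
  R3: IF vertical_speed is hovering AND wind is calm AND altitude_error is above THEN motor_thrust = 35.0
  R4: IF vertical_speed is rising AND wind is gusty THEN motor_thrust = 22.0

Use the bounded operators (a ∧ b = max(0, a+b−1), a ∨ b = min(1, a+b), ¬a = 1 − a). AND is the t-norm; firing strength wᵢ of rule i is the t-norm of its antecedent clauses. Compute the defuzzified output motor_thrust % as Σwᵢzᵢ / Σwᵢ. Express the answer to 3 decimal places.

84.000

R1 (z=51.0): calm=0.27, hovering=0.26; AND[max(0, a+b−1)] → w = 0.00
R2 (z=84.0): ¬calm=1−0.27=0.73, above=0.57; AND[max(0, a+b−1)] → w = 0.30
R3 (z=35.0): hovering=0.26, calm=0.27, above=0.57; AND[max(0, a+b−1)] → w = 0.00
R4 (z=22.0): rising=0.20, gusty=0.43; AND[max(0, a+b−1)] → w = 0.00
Weighted average = (0.00·51.0 + 0.30·84.0 + 0.00·35.0 + 0.00·22.0) / (0.00 + 0.30 + 0.00 + 0.00)
  = 25.2000 / 0.3000 = 84.000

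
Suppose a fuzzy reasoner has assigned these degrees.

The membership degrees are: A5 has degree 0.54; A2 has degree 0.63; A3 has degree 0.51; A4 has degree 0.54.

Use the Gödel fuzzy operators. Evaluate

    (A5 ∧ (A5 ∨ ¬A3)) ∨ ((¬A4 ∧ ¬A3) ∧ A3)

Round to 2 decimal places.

0.54

¬A3 = 1 − 0.51 = 0.49
A5 ∨ ¬A3 = max(a, b) on (0.54, 0.49) = 0.54
A5 ∧ (A5 ∨ ¬A3) = min(a, b) on (0.54, 0.54) = 0.54
¬A4 = 1 − 0.54 = 0.46
¬A3 = 1 − 0.51 = 0.49
¬A4 ∧ ¬A3 = min(a, b) on (0.46, 0.49) = 0.46
(¬A4 ∧ ¬A3) ∧ A3 = min(a, b) on (0.46, 0.51) = 0.46
(A5 ∧ (A5 ∨ ¬A3)) ∨ ((¬A4 ∧ ¬A3) ∧ A3) = max(a, b) on (0.54, 0.46) = 0.54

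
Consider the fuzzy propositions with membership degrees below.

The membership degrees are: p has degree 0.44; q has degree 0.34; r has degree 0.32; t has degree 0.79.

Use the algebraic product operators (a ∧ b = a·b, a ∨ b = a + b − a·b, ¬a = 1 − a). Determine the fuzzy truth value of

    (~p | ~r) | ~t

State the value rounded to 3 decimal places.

~p = 1 − 0.4400 = 0.5600
~r = 1 − 0.3200 = 0.6800
~p | ~r = a + b − a·b on (0.5600, 0.6800) = 0.8592
~t = 1 − 0.7900 = 0.2100
(~p | ~r) | ~t = a + b − a·b on (0.8592, 0.2100) = 0.8888

0.889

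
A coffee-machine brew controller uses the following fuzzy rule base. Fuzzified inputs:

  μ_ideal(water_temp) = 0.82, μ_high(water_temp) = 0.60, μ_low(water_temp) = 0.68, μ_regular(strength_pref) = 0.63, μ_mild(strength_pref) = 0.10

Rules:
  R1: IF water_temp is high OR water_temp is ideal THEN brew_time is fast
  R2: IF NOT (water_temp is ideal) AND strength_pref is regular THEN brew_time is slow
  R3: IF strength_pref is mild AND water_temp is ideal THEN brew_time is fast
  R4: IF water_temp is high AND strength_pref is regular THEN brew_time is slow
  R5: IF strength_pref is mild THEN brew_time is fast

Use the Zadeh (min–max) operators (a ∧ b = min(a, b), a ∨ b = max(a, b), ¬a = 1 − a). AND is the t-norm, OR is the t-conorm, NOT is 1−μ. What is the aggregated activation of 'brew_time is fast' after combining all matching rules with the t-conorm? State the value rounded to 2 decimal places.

R1: high=0.60, ideal=0.82; OR[max(a, b)] → w = 0.82
R2: ¬ideal=1−0.82=0.18, regular=0.63; AND[min(a, b)] → w = 0.18
R3: mild=0.10, ideal=0.82; AND[min(a, b)] → w = 0.10
R4: high=0.60, regular=0.63; AND[min(a, b)] → w = 0.60
R5: mild=0.10 → w = 0.10
Rules with consequent 'fast': {R1, R3, R5} → strengths 0.82, 0.10, 0.10
Aggregate via t-conorm [max(a, b)]: 0.82

0.82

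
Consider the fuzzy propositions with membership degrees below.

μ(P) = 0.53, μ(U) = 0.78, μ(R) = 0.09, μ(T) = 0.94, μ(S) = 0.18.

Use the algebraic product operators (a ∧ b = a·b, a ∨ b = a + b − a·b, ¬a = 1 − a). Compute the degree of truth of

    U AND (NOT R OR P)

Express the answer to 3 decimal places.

0.747

NOT R = 1 − 0.0900 = 0.9100
NOT R OR P = a + b − a·b on (0.9100, 0.5300) = 0.9577
U AND (NOT R OR P) = a·b on (0.7800, 0.9577) = 0.7470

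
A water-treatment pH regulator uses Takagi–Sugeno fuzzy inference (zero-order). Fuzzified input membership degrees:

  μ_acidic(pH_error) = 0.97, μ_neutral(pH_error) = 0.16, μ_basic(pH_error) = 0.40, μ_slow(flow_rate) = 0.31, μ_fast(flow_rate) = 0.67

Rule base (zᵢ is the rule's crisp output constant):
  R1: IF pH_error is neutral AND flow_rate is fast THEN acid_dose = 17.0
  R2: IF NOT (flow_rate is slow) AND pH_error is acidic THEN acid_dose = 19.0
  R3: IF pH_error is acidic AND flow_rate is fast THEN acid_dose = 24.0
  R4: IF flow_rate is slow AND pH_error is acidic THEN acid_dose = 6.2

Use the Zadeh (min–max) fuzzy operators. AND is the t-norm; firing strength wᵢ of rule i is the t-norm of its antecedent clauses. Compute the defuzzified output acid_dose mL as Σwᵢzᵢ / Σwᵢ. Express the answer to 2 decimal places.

R1 (z=17.0): neutral=0.16, fast=0.67; AND[min(a, b)] → w = 0.16
R2 (z=19.0): ¬slow=1−0.31=0.69, acidic=0.97; AND[min(a, b)] → w = 0.69
R3 (z=24.0): acidic=0.97, fast=0.67; AND[min(a, b)] → w = 0.67
R4 (z=6.2): slow=0.31, acidic=0.97; AND[min(a, b)] → w = 0.31
Weighted average = (0.16·17.0 + 0.69·19.0 + 0.67·24.0 + 0.31·6.2) / (0.16 + 0.69 + 0.67 + 0.31)
  = 33.8320 / 1.8300 = 18.49

18.49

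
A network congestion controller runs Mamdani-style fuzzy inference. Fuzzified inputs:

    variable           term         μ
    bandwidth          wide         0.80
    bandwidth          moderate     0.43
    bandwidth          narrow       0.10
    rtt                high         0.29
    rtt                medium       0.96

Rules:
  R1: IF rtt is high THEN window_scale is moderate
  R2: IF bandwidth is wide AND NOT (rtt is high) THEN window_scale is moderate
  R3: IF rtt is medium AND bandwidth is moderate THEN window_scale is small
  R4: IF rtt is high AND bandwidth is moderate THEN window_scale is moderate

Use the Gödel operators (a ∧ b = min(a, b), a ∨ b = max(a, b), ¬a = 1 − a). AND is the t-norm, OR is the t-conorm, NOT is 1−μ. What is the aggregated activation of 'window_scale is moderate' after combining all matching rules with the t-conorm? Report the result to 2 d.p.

0.71

R1: high=0.29 → w = 0.29
R2: wide=0.80, ¬high=1−0.29=0.71; AND[min(a, b)] → w = 0.71
R3: medium=0.96, moderate=0.43; AND[min(a, b)] → w = 0.43
R4: high=0.29, moderate=0.43; AND[min(a, b)] → w = 0.29
Rules with consequent 'moderate': {R1, R2, R4} → strengths 0.29, 0.71, 0.29
Aggregate via t-conorm [max(a, b)]: 0.71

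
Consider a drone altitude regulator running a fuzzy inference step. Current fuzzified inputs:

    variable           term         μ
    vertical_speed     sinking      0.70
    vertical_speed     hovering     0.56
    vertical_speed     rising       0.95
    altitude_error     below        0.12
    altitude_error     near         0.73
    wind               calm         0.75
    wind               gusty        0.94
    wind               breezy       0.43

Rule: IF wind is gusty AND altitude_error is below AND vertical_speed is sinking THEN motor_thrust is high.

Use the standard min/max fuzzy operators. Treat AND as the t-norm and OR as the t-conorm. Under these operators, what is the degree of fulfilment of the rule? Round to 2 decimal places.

0.12

firing strength: gusty=0.94, below=0.12, sinking=0.70; AND[min(a, b)] → w = 0.12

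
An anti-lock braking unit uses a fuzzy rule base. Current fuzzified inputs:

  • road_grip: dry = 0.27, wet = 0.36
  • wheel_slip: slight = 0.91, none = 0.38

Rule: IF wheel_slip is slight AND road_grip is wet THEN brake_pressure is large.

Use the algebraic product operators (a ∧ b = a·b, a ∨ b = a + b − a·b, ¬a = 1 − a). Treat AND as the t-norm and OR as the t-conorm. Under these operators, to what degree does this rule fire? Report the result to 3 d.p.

0.328

firing strength: slight=0.91, wet=0.36; AND[a·b] → w = 0.3276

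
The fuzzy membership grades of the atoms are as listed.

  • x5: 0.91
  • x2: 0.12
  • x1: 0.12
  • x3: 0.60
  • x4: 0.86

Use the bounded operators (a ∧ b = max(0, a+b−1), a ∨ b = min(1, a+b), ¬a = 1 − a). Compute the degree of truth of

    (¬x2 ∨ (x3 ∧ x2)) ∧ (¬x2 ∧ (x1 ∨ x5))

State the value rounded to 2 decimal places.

¬x2 = 1 − 0.12 = 0.88
x3 ∧ x2 = max(0, a+b−1) on (0.60, 0.12) = 0.00
¬x2 ∨ (x3 ∧ x2) = min(1, a+b) on (0.88, 0.00) = 0.88
¬x2 = 1 − 0.12 = 0.88
x1 ∨ x5 = min(1, a+b) on (0.12, 0.91) = 1.00
¬x2 ∧ (x1 ∨ x5) = max(0, a+b−1) on (0.88, 1.00) = 0.88
(¬x2 ∨ (x3 ∧ x2)) ∧ (¬x2 ∧ (x1 ∨ x5)) = max(0, a+b−1) on (0.88, 0.88) = 0.76

0.76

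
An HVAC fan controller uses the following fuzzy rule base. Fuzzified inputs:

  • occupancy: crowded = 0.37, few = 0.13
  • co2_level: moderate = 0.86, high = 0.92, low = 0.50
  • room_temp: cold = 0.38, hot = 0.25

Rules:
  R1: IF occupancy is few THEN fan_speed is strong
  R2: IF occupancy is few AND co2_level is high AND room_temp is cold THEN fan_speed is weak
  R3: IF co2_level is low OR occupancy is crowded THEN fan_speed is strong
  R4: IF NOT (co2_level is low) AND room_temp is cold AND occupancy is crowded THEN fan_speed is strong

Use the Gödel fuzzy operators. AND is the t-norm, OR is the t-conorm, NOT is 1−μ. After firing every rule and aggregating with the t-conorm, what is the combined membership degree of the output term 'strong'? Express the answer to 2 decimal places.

R1: few=0.13 → w = 0.13
R2: few=0.13, high=0.92, cold=0.38; AND[min(a, b)] → w = 0.13
R3: low=0.50, crowded=0.37; OR[max(a, b)] → w = 0.50
R4: ¬low=1−0.50=0.50, cold=0.38, crowded=0.37; AND[min(a, b)] → w = 0.37
Rules with consequent 'strong': {R1, R3, R4} → strengths 0.13, 0.50, 0.37
Aggregate via t-conorm [max(a, b)]: 0.50

0.50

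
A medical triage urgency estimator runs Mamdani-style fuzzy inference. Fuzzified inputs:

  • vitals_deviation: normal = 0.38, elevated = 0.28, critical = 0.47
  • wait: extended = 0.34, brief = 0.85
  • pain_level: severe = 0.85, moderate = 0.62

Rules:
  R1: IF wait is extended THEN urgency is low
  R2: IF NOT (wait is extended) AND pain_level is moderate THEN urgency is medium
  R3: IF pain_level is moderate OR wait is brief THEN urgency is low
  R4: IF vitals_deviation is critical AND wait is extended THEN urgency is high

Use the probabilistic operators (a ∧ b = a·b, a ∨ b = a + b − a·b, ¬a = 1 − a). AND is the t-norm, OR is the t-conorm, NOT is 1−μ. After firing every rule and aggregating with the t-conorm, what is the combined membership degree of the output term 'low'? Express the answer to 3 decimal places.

0.962

R1: extended=0.34 → w = 0.3400
R2: ¬extended=1−0.34=0.66, moderate=0.62; AND[a·b] → w = 0.4092
R3: moderate=0.62, brief=0.85; OR[a + b − a·b] → w = 0.9430
R4: critical=0.47, extended=0.34; AND[a·b] → w = 0.1598
Rules with consequent 'low': {R1, R3} → strengths 0.3400, 0.9430
Aggregate via t-conorm [a + b − a·b]: 0.9624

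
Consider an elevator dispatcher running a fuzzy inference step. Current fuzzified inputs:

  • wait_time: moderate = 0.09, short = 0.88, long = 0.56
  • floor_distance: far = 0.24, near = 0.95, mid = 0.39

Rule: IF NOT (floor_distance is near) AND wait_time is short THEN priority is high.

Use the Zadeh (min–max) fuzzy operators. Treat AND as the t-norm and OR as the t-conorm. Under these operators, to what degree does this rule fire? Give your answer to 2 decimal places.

firing strength: ¬near=1−0.95=0.05, short=0.88; AND[min(a, b)] → w = 0.05

0.05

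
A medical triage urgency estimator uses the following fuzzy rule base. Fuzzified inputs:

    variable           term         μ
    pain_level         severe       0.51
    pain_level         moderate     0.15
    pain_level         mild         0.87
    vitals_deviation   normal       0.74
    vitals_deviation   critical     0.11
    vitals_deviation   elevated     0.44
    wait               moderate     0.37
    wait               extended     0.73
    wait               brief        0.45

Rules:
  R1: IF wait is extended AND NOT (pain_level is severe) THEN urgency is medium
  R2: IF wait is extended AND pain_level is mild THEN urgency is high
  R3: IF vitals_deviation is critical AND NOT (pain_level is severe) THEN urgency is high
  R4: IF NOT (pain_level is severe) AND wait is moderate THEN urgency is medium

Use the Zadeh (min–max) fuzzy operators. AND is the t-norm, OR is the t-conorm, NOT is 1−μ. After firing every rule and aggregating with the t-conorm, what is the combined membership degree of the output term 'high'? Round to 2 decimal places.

0.73

R1: extended=0.73, ¬severe=1−0.51=0.49; AND[min(a, b)] → w = 0.49
R2: extended=0.73, mild=0.87; AND[min(a, b)] → w = 0.73
R3: critical=0.11, ¬severe=1−0.51=0.49; AND[min(a, b)] → w = 0.11
R4: ¬severe=1−0.51=0.49, moderate=0.37; AND[min(a, b)] → w = 0.37
Rules with consequent 'high': {R2, R3} → strengths 0.73, 0.11
Aggregate via t-conorm [max(a, b)]: 0.73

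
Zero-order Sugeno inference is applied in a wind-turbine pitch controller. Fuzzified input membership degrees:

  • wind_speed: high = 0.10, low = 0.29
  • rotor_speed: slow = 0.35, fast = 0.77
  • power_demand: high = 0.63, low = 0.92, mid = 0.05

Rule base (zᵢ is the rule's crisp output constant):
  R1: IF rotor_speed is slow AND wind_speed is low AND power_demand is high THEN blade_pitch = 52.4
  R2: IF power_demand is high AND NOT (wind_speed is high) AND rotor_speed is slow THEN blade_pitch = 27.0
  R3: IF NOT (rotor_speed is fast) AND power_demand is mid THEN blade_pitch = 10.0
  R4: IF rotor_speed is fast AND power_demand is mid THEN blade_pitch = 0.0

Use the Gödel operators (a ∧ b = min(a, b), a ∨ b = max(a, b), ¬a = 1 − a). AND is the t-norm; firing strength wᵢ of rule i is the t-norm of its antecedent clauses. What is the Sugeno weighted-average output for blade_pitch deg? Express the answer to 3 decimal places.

33.981

R1 (z=52.4): slow=0.35, low=0.29, high=0.63; AND[min(a, b)] → w = 0.29
R2 (z=27.0): high=0.63, ¬high=1−0.10=0.90, slow=0.35; AND[min(a, b)] → w = 0.35
R3 (z=10.0): ¬fast=1−0.77=0.23, mid=0.05; AND[min(a, b)] → w = 0.05
R4 (z=0.0): fast=0.77, mid=0.05; AND[min(a, b)] → w = 0.05
Weighted average = (0.29·52.4 + 0.35·27.0 + 0.05·10.0 + 0.05·0.0) / (0.29 + 0.35 + 0.05 + 0.05)
  = 25.1460 / 0.7400 = 33.981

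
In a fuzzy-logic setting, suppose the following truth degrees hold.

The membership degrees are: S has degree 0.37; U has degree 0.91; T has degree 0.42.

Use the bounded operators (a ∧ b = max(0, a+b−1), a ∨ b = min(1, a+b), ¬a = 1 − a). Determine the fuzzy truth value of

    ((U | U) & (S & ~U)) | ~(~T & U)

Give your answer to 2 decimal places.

U | U = min(1, a+b) on (0.91, 0.91) = 1.00
~U = 1 − 0.91 = 0.09
S & ~U = max(0, a+b−1) on (0.37, 0.09) = 0.00
(U | U) & (S & ~U) = max(0, a+b−1) on (1.00, 0.00) = 0.00
~T = 1 − 0.42 = 0.58
~T & U = max(0, a+b−1) on (0.58, 0.91) = 0.49
~(~T & U) = 1 − 0.49 = 0.51
((U | U) & (S & ~U)) | ~(~T & U) = min(1, a+b) on (0.00, 0.51) = 0.51

0.51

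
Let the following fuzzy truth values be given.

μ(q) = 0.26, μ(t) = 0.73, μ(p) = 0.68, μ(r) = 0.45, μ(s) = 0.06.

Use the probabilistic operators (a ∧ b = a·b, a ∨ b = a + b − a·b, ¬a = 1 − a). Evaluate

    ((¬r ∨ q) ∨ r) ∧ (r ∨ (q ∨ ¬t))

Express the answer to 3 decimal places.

¬r = 1 − 0.4500 = 0.5500
¬r ∨ q = a + b − a·b on (0.5500, 0.2600) = 0.6670
(¬r ∨ q) ∨ r = a + b − a·b on (0.6670, 0.4500) = 0.8168
¬t = 1 − 0.7300 = 0.2700
q ∨ ¬t = a + b − a·b on (0.2600, 0.2700) = 0.4598
r ∨ (q ∨ ¬t) = a + b − a·b on (0.4500, 0.4598) = 0.7029
((¬r ∨ q) ∨ r) ∧ (r ∨ (q ∨ ¬t)) = a·b on (0.8168, 0.7029) = 0.5742

0.574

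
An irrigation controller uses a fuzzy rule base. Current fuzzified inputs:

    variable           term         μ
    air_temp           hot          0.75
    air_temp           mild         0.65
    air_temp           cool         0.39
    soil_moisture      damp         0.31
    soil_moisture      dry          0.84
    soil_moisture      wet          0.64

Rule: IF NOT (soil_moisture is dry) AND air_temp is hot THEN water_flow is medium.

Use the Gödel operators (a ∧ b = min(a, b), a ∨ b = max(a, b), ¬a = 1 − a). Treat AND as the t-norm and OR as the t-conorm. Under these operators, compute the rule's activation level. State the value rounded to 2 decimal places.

firing strength: ¬dry=1−0.84=0.16, hot=0.75; AND[min(a, b)] → w = 0.16

0.16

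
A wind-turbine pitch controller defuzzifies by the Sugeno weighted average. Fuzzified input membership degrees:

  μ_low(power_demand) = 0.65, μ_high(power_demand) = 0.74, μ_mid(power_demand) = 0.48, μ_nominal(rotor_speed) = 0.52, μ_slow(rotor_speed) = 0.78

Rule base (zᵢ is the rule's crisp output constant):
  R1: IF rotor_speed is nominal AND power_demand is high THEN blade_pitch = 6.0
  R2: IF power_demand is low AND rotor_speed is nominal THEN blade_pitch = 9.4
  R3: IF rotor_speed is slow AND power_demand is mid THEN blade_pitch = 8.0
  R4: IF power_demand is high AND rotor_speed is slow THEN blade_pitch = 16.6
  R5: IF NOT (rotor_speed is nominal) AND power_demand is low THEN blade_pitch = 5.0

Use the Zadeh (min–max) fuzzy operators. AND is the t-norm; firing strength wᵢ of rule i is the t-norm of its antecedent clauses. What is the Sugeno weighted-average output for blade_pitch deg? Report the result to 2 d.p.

R1 (z=6.0): nominal=0.52, high=0.74; AND[min(a, b)] → w = 0.52
R2 (z=9.4): low=0.65, nominal=0.52; AND[min(a, b)] → w = 0.52
R3 (z=8.0): slow=0.78, mid=0.48; AND[min(a, b)] → w = 0.48
R4 (z=16.6): high=0.74, slow=0.78; AND[min(a, b)] → w = 0.74
R5 (z=5.0): ¬nominal=1−0.52=0.48, low=0.65; AND[min(a, b)] → w = 0.48
Weighted average = (0.52·6.0 + 0.52·9.4 + 0.48·8.0 + 0.74·16.6 + 0.48·5.0) / (0.52 + 0.52 + 0.48 + 0.74 + 0.48)
  = 26.5320 / 2.7400 = 9.68

9.68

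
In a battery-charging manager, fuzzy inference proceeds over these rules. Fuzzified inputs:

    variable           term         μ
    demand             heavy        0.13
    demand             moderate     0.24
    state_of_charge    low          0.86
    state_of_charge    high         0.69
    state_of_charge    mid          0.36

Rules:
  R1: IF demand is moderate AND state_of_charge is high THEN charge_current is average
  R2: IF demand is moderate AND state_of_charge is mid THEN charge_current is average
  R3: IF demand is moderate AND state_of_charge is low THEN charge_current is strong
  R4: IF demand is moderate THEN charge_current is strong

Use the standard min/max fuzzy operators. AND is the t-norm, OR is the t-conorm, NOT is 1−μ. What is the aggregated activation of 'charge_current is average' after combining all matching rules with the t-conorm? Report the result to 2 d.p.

0.24

R1: moderate=0.24, high=0.69; AND[min(a, b)] → w = 0.24
R2: moderate=0.24, mid=0.36; AND[min(a, b)] → w = 0.24
R3: moderate=0.24, low=0.86; AND[min(a, b)] → w = 0.24
R4: moderate=0.24 → w = 0.24
Rules with consequent 'average': {R1, R2} → strengths 0.24, 0.24
Aggregate via t-conorm [max(a, b)]: 0.24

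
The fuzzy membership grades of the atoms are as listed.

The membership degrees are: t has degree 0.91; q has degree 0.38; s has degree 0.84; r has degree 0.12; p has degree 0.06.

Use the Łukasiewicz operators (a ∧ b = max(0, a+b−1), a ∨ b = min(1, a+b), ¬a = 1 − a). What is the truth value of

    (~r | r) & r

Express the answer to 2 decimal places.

~r = 1 − 0.12 = 0.88
~r | r = min(1, a+b) on (0.88, 0.12) = 1.00
(~r | r) & r = max(0, a+b−1) on (1.00, 0.12) = 0.12

0.12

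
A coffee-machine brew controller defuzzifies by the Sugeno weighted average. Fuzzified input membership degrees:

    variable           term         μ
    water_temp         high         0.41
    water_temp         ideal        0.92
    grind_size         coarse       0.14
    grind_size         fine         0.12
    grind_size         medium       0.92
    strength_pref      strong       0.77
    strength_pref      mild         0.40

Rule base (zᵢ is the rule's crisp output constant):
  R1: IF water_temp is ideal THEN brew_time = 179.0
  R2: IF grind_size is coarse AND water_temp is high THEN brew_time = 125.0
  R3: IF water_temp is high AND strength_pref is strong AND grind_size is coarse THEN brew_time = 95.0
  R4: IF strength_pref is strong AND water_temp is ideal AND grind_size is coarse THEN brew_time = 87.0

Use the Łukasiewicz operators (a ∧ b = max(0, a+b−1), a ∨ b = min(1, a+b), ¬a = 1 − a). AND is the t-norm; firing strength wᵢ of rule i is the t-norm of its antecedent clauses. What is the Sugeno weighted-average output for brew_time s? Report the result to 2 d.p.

179.00

R1 (z=179.0): ideal=0.92 → w = 0.92
R2 (z=125.0): coarse=0.14, high=0.41; AND[max(0, a+b−1)] → w = 0.00
R3 (z=95.0): high=0.41, strong=0.77, coarse=0.14; AND[max(0, a+b−1)] → w = 0.00
R4 (z=87.0): strong=0.77, ideal=0.92, coarse=0.14; AND[max(0, a+b−1)] → w = 0.00
Weighted average = (0.92·179.0 + 0.00·125.0 + 0.00·95.0 + 0.00·87.0) / (0.92 + 0.00 + 0.00 + 0.00)
  = 164.6800 / 0.9200 = 179.00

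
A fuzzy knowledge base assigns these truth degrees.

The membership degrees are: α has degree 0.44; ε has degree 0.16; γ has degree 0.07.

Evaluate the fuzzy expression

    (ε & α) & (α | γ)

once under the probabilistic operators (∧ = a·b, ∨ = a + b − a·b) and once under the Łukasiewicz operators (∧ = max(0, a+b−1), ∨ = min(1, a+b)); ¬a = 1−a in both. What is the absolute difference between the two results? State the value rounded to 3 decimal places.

0.034

Under probabilistic:
  ε & α = a·b on (0.1600, 0.4400) = 0.0704
  α | γ = a + b − a·b on (0.4400, 0.0700) = 0.4792
  (ε & α) & (α | γ) = a·b on (0.0704, 0.4792) = 0.0337
  → value = 0.0337
Under Łukasiewicz:
  ε & α = max(0, a+b−1) on (0.16, 0.44) = 0.00
  α | γ = min(1, a+b) on (0.44, 0.07) = 0.51
  (ε & α) & (α | γ) = max(0, a+b−1) on (0.00, 0.51) = 0.00
  → value = 0.0000
|0.0337 − 0.0000| = 0.034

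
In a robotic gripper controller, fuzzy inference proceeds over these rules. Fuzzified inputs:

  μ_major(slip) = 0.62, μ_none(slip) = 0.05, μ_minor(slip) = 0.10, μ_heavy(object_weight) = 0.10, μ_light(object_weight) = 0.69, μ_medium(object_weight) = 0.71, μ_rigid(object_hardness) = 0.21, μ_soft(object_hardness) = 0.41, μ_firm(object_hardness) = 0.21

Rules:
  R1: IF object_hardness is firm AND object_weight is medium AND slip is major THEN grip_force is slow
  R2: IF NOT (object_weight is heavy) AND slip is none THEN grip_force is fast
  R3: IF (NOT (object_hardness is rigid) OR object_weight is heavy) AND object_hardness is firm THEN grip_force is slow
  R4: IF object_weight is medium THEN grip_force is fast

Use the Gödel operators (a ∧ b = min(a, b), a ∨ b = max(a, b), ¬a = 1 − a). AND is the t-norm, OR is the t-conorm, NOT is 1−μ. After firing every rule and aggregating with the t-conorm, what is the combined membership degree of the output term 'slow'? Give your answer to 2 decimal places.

R1: firm=0.21, medium=0.71, major=0.62; AND[min(a, b)] → w = 0.21
R2: ¬heavy=1−0.10=0.90, none=0.05; AND[min(a, b)] → w = 0.05
R3: (¬rigid=1−0.21=0.79 OR heavy=0.10) = 0.79; AND[min(a, b)] with firm=0.21 → w = 0.21
R4: medium=0.71 → w = 0.71
Rules with consequent 'slow': {R1, R3} → strengths 0.21, 0.21
Aggregate via t-conorm [max(a, b)]: 0.21

0.21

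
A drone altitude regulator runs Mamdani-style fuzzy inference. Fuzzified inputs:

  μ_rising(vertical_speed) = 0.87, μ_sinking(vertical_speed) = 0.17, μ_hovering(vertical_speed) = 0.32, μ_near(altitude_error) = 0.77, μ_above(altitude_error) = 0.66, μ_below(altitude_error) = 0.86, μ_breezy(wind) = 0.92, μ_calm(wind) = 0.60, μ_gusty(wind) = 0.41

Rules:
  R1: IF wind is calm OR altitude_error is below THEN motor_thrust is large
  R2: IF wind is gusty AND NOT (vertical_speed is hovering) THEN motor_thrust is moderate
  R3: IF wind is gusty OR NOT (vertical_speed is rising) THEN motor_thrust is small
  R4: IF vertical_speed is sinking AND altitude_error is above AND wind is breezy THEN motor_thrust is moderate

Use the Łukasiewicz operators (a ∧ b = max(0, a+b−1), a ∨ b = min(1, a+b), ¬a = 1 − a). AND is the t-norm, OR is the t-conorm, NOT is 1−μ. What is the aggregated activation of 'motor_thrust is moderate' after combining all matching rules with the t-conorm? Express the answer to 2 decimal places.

0.09

R1: calm=0.60, below=0.86; OR[min(1, a+b)] → w = 1.00
R2: gusty=0.41, ¬hovering=1−0.32=0.68; AND[max(0, a+b−1)] → w = 0.09
R3: gusty=0.41, ¬rising=1−0.87=0.13; OR[min(1, a+b)] → w = 0.54
R4: sinking=0.17, above=0.66, breezy=0.92; AND[max(0, a+b−1)] → w = 0.00
Rules with consequent 'moderate': {R2, R4} → strengths 0.09, 0.00
Aggregate via t-conorm [min(1, a+b)]: 0.09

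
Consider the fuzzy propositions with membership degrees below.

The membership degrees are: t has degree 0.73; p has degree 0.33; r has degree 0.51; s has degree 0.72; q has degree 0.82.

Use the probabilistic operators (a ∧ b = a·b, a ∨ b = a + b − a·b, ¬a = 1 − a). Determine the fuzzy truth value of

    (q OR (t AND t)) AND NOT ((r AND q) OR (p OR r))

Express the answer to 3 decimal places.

0.175

t AND t = a·b on (0.7300, 0.7300) = 0.5329
q OR (t AND t) = a + b − a·b on (0.8200, 0.5329) = 0.9159
r AND q = a·b on (0.5100, 0.8200) = 0.4182
p OR r = a + b − a·b on (0.3300, 0.5100) = 0.6717
(r AND q) OR (p OR r) = a + b − a·b on (0.4182, 0.6717) = 0.8090
NOT ((r AND q) OR (p OR r)) = 1 − 0.8090 = 0.1910
(q OR (t AND t)) AND NOT ((r AND q) OR (p OR r)) = a·b on (0.9159, 0.1910) = 0.1749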